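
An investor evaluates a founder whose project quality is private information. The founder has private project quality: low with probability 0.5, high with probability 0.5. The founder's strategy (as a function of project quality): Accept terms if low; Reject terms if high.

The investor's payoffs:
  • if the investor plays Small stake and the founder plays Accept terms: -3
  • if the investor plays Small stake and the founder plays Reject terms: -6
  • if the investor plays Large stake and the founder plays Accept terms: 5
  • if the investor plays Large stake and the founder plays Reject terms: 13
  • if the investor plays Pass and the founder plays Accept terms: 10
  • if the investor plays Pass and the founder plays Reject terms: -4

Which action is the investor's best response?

Large stake

Compute the investor's expected payoff for each action, taking the expectation over the founder's type.
E[Small stake] = 0.5·(-3) + 0.5·(-6) = -4.5
E[Large stake] = 0.5·(5) + 0.5·(13) = 9
E[Pass] = 0.5·(10) + 0.5·(-4) = 3
Best response: Large stake (9 is the largest).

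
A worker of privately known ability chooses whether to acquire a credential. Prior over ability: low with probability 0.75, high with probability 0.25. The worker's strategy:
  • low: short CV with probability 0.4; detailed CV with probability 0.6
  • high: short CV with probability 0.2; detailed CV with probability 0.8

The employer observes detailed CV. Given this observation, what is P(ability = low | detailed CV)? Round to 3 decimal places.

0.692

P(detailed CV) = 0.75·0.6 + 0.25·0.8 = 0.65
P(low | detailed CV) = (0.75·0.6) / 0.65 = 0.45 / 0.65 = 0.692308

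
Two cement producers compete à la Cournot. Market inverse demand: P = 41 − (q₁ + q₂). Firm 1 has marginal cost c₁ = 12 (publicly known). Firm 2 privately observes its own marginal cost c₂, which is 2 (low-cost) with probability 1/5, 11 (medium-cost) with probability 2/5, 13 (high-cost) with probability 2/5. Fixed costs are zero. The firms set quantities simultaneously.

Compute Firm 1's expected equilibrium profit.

Type-c best response for Firm 2: q₂(c) = (41 − c)/2 − q₁/2.
Firm 1 maximizes expected profit; its first-order condition is 41 − 2q₁ − E[q₂] − 12 = 0.
Substituting E[q₂] and solving: E[c₂] = 10, so q₁ = (41 − 2·12 + 10)/3 = 9.
E[P] = 41 − (q₁ + E[q₂]) = 21; Firm 1's expected profit = (E[P] − 12)·q₁ = (21 − 12)·9 = 81.

81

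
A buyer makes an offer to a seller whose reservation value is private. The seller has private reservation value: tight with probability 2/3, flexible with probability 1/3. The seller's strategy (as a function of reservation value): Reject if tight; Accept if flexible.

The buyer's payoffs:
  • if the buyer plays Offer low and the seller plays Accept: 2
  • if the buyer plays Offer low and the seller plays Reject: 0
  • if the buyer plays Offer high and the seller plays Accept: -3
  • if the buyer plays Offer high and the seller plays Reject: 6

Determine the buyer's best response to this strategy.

E[Offer low] = 2/3·(0) + 1/3·(2) = 2/3
E[Offer high] = 2/3·(6) + 1/3·(-3) = 3
Best response: Offer high (3 is the largest).

Offer high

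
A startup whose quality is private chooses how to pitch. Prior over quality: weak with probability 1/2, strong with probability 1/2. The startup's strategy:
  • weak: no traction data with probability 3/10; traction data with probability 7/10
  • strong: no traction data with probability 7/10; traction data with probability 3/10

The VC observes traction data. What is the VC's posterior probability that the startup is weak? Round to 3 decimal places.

P(traction data) = (1/2)·(7/10) + (1/2)·(3/10) = 1/2
P(weak | traction data) = ((1/2)·(7/10)) / (1/2) = (7/20) / (1/2) = 7/10

0.700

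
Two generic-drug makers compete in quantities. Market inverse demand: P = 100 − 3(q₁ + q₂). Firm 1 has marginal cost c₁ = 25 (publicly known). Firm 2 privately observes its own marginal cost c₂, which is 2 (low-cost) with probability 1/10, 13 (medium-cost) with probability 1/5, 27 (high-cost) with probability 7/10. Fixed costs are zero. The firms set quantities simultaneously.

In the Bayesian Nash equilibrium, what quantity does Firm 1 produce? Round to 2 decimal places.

7.97

Type-c best response for Firm 2: q₂(c) = (100 − c)/6 − q₁/2.
Firm 1 maximizes expected profit; its first-order condition is 100 − 6q₁ − 3E[q₂] − 25 = 0.
Substituting E[q₂] and solving: E[c₂] = 21.7, so q₁ = (100 − 2·25 + 21.7)/9 = 7.96667.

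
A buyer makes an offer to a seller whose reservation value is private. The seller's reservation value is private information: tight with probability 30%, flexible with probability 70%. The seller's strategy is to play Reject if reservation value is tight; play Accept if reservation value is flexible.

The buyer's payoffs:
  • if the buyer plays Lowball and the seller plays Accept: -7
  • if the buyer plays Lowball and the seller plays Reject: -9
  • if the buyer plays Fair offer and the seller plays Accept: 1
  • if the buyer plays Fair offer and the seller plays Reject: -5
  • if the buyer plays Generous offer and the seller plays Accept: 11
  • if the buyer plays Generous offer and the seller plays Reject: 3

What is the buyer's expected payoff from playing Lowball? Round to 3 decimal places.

-7.600

E[Lowball] = 0.3·(-9) + 0.7·(-7) = (-2.7) + (-4.9) = -7.6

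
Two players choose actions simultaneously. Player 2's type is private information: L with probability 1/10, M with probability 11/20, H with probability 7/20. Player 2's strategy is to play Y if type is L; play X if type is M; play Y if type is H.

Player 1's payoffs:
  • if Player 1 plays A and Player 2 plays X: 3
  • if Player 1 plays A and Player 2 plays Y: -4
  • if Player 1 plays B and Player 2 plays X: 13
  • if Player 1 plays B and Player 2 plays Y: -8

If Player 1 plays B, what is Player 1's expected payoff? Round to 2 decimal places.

E[B] = 1/10·(-8) + 11/20·13 + 7/20·(-8) = (-4/5) + 143/20 + (-14/5) = 71/20

3.55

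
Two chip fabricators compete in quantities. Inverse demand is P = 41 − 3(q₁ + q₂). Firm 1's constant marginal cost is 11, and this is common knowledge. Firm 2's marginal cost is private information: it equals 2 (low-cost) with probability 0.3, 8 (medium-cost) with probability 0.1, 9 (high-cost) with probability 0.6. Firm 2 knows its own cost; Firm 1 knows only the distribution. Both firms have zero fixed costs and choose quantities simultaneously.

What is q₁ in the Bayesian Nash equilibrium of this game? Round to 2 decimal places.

2.87

Each type of Firm 2 best-responds to q₁; Firm 1 best-responds to the expected q₂ over Firm 2's types.
Firm 2 with cost c maximizes (41 − 3(q₁+q₂) − c)·q₂, giving q₂(c) = (41 − c − 3q₁)/6.
E[c₂] = 0.3·2 + 0.1·8 + 0.6·9 = 6.8
Firm 1's FOC against E[q₂] yields q₁ = (41 − 2·11 + E[c₂])/9 = (41 − 22 + 6.8)/9 = 2.86667.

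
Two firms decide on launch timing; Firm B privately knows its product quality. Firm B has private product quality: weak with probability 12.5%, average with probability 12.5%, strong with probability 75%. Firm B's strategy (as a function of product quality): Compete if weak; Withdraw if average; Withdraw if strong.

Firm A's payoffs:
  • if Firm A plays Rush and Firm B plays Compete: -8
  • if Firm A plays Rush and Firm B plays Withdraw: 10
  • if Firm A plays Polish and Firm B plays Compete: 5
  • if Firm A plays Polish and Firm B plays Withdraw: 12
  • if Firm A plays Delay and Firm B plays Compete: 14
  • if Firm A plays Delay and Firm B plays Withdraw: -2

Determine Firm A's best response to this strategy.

Polish

E[Rush] = 0.125·(-8) + 0.125·(10) + 0.75·(10) = 7.75
E[Polish] = 0.125·(5) + 0.125·(12) + 0.75·(12) = 11.125
E[Delay] = 0.125·(14) + 0.125·(-2) + 0.75·(-2) = 0
Best response: Polish (11.125 is the largest).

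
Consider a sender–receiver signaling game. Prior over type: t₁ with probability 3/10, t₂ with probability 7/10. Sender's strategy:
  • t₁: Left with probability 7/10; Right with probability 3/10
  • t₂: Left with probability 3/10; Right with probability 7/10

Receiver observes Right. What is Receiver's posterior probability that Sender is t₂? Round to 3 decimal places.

P(Right) = (3/10)·(3/10) + (7/10)·(7/10) = 29/50
P(t₂ | Right) = ((7/10)·(7/10)) / (29/50) = (49/100) / (29/50) = 49/58

0.845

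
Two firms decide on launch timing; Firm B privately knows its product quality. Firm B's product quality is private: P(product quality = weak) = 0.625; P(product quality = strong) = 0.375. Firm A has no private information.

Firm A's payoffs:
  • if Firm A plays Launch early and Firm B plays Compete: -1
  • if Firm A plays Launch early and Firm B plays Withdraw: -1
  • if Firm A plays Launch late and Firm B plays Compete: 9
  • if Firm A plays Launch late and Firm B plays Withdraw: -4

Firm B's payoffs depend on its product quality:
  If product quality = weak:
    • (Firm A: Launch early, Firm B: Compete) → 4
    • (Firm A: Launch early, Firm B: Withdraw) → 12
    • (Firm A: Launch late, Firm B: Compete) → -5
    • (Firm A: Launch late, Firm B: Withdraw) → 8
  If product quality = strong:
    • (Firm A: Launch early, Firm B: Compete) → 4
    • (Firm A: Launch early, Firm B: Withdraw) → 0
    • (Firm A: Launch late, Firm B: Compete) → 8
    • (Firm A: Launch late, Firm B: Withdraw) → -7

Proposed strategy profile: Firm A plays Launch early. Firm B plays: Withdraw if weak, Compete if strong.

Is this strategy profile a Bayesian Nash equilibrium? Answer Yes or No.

Firm A plays Launch early: E[Launch early] = 0.625·(-1) + 0.375·(-1) = -1; E[Launch late] = 0.875. Not best-responding. ✗
Firm B (product quality weak), facing Launch early: Compete gives 4, Withdraw gives 12. Proposed Withdraw is best. ✓
Firm B (product quality strong), facing Launch early: Compete gives 4, Withdraw gives 0. Proposed Compete is best. ✓

No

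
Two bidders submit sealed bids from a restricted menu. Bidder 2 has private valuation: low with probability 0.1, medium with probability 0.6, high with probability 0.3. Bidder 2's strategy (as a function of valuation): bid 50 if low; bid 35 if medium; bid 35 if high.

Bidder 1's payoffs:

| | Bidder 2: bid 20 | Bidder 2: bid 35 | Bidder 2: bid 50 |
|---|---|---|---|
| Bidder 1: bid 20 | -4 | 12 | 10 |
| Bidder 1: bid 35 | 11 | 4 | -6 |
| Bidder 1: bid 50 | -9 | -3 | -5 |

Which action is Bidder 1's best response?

Compute Bidder 1's expected payoff for each action, taking the expectation over Bidder 2's type.
E[bid 20] = 0.1·(10) + 0.6·(12) + 0.3·(12) = 11.8
E[bid 35] = 0.1·(-6) + 0.6·(4) + 0.3·(4) = 3
E[bid 50] = 0.1·(-5) + 0.6·(-3) + 0.3·(-3) = -3.2
Best response: bid 20 (11.8 is the largest).

bid 20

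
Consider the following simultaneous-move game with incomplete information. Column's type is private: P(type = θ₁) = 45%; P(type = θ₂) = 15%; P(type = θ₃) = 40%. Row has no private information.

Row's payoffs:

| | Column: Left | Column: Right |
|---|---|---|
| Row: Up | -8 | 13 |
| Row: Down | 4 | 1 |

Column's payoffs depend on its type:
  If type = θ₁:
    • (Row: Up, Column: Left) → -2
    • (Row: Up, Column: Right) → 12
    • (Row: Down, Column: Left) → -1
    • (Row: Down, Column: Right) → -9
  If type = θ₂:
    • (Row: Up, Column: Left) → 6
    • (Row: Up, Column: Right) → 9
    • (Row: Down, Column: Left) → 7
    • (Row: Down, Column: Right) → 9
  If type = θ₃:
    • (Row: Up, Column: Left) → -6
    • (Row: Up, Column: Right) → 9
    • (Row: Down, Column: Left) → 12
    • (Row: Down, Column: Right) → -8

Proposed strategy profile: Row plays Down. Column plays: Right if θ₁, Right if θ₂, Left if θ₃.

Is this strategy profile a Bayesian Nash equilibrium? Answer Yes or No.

No

Row plays Down: E[Down] = 0.45·(1) + 0.15·(1) + 0.4·(4) = 2.2; E[Up] = 4.6. Not best-responding. ✗
Column (type θ₁), facing Down: Left gives -1, Right gives -9. Proposed Right is not best — profitable deviation exists. ✗
Column (type θ₂), facing Down: Left gives 7, Right gives 9. Proposed Right is best. ✓
Column (type θ₃), facing Down: Left gives 12, Right gives -8. Proposed Left is best. ✓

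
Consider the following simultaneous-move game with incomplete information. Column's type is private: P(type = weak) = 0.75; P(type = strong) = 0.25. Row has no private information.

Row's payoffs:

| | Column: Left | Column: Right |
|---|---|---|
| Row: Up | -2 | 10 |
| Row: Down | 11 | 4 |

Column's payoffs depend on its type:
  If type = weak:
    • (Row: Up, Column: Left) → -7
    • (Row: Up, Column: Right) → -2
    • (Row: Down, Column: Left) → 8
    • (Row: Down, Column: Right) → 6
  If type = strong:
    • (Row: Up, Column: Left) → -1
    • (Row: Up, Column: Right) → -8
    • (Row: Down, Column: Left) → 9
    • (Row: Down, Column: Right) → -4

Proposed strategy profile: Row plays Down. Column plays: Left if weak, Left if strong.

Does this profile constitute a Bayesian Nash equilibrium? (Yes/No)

A profile is a BNE iff every type of every player is best-responding given beliefs about the other side.
Row plays Down: E[Down] = 0.75·(11) + 0.25·(11) = 11; E[Up] = -2. Best-responding. ✓
Column (type weak), facing Down: Left gives 8, Right gives 6. Proposed Left is best. ✓
Column (type strong), facing Down: Left gives 9, Right gives -4. Proposed Left is best. ✓

Yes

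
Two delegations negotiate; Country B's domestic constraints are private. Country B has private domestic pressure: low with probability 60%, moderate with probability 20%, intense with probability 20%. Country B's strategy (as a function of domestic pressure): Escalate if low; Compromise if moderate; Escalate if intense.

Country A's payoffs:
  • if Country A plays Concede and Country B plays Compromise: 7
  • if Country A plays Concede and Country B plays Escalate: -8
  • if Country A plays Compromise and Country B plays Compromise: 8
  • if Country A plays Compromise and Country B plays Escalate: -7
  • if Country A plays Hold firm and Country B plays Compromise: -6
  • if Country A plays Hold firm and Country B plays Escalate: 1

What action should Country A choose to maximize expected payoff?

Hold firm

E[Concede] = 0.6·(-8) + 0.2·(7) + 0.2·(-8) = -5
E[Compromise] = 0.6·(-7) + 0.2·(8) + 0.2·(-7) = -4
E[Hold firm] = 0.6·(1) + 0.2·(-6) + 0.2·(1) = -0.4
Best response: Hold firm (-0.4 is the largest).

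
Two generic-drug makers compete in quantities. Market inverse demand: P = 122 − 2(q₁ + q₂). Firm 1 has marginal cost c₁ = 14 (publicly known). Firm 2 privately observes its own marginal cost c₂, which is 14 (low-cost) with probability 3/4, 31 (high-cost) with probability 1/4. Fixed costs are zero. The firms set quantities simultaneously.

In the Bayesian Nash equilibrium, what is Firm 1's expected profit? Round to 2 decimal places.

Type-c best response for Firm 2: q₂(c) = (122 − c)/4 − q₁/2.
Firm 1 maximizes expected profit; its first-order condition is 122 − 4q₁ − 2E[q₂] − 14 = 0.
Substituting E[q₂] and solving: E[c₂] = 18.25, so q₁ = (122 − 2·14 + 18.25)/6 = 18.7083.
E[P] = 122 − 2·(q₁ + E[q₂]) = 51.4167; Firm 1's expected profit = (E[P] − 14)·q₁ = (51.4167 − 14)·18.7083 = 700.003.

700.00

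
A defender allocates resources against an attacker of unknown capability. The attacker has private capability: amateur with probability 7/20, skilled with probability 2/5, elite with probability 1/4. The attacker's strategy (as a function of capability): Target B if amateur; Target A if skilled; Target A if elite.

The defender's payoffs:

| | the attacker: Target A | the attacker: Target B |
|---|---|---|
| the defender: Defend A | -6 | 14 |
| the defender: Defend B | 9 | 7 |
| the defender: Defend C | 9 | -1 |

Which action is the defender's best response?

Defend B

Compute the defender's expected payoff for each action, taking the expectation over the attacker's type.
E[Defend A] = 7/20·(14) + 2/5·(-6) + 1/4·(-6) = 1
E[Defend B] = 7/20·(7) + 2/5·(9) + 1/4·(9) = 83/10
E[Defend C] = 7/20·(-1) + 2/5·(9) + 1/4·(9) = 11/2
Best response: Defend B (83/10 is the largest).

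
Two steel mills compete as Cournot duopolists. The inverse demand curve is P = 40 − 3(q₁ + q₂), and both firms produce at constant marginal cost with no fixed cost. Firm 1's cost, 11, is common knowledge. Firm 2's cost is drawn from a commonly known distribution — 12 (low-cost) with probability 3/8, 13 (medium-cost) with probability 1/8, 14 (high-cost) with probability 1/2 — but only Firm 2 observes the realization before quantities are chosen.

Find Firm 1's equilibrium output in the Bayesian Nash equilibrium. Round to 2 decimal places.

Each type of Firm 2 best-responds to q₁; Firm 1 best-responds to the expected q₂ over Firm 2's types.
Firm 2 with cost c maximizes (40 − 3(q₁+q₂) − c)·q₂, giving q₂(c) = (40 − c − 3q₁)/6.
E[c₂] = 3/8·12 + 1/8·13 + 1/2·14 = 13.125
Firm 1's FOC against E[q₂] yields q₁ = (40 − 2·11 + E[c₂])/9 = (40 − 22 + 13.125)/9 = 3.45833.

3.46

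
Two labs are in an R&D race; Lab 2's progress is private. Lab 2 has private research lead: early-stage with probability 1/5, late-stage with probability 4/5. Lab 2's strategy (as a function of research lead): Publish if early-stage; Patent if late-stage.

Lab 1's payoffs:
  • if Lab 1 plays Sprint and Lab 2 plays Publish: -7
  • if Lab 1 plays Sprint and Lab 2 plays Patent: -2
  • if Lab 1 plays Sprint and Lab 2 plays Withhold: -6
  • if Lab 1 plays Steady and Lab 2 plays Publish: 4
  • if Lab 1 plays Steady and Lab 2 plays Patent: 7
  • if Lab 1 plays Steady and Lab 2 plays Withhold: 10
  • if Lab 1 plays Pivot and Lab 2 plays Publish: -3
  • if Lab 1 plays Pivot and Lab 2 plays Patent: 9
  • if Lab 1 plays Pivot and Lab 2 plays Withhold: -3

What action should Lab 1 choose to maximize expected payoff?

Pivot

Compute Lab 1's expected payoff for each action, taking the expectation over Lab 2's type.
E[Sprint] = 1/5·(-7) + 4/5·(-2) = -3
E[Steady] = 1/5·(4) + 4/5·(7) = 32/5
E[Pivot] = 1/5·(-3) + 4/5·(9) = 33/5
Best response: Pivot (33/5 is the largest).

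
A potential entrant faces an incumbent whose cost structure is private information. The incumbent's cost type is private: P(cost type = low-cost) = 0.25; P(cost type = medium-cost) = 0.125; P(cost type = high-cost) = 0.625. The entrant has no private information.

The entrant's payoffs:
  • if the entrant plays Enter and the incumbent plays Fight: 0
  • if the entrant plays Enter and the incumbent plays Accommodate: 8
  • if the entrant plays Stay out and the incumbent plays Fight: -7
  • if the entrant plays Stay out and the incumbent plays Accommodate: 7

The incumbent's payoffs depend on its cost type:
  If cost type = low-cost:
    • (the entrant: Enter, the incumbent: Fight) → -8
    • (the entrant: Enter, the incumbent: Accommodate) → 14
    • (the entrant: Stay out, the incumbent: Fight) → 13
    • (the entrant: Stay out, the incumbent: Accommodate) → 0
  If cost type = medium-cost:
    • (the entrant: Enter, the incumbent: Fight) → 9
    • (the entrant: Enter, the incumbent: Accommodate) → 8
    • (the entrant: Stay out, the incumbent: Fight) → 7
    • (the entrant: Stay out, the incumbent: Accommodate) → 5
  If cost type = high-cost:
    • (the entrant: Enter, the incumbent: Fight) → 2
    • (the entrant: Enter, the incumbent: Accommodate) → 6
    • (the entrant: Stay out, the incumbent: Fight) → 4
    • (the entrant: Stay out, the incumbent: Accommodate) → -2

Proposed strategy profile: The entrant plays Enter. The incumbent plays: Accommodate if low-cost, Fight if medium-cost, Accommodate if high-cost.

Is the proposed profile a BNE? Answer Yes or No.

The entrant plays Enter: E[Enter] = 0.25·(8) + 0.125·(0) + 0.625·(8) = 7; E[Stay out] = 5.25. Best-responding. ✓
The incumbent (cost type low-cost), facing Enter: Fight gives -8, Accommodate gives 14. Proposed Accommodate is best. ✓
The incumbent (cost type medium-cost), facing Enter: Fight gives 9, Accommodate gives 8. Proposed Fight is best. ✓
The incumbent (cost type high-cost), facing Enter: Fight gives 2, Accommodate gives 6. Proposed Accommodate is best. ✓

Yes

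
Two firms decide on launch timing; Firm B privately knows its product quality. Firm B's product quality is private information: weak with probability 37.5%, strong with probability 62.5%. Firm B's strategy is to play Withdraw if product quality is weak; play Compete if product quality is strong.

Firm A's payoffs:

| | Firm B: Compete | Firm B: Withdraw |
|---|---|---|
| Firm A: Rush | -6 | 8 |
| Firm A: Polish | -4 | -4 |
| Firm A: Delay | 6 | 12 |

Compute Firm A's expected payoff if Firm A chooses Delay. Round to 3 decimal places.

8.250

E[Delay] = 0.375·12 + 0.625·6 = 4.5 + 3.75 = 8.25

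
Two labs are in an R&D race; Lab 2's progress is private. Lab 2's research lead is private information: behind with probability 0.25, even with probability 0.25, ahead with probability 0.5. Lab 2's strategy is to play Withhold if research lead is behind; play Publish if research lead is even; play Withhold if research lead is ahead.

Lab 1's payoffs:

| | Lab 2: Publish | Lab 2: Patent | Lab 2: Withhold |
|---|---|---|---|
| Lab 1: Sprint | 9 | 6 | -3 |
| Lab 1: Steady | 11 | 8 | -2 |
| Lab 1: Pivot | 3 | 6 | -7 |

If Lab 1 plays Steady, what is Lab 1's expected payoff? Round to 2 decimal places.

1.25

E[Steady] = 0.25·(-2) + 0.25·11 + 0.5·(-2) = (-0.5) + 2.75 + (-1) = 1.25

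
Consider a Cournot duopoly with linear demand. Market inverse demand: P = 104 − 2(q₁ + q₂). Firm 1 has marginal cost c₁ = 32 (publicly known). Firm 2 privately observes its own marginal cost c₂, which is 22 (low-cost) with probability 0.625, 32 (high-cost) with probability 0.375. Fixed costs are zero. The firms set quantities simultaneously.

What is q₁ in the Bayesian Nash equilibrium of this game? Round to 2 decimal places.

10.96

Firm 2 with cost c maximizes (104 − 2(q₁+q₂) − c)·q₂, giving q₂(c) = (104 − c − 2q₁)/4.
E[c₂] = 0.625·22 + 0.375·32 = 25.75
Firm 1's FOC against E[q₂] yields q₁ = (104 − 2·32 + E[c₂])/6 = (104 − 64 + 25.75)/6 = 10.9583.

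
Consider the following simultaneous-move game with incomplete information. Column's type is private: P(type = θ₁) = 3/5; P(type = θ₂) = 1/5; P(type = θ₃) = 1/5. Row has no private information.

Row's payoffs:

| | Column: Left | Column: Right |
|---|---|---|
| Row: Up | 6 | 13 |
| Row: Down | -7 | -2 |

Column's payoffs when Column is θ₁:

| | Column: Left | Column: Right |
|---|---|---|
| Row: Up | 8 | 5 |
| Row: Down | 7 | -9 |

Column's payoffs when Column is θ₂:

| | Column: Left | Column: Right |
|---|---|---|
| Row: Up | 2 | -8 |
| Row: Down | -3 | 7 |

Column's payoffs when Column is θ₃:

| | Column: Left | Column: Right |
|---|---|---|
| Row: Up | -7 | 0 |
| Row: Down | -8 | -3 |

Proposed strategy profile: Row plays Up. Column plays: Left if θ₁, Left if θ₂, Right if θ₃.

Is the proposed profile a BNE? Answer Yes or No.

Yes

A profile is a BNE iff every type of every player is best-responding given beliefs about the other side.
Row plays Up: E[Up] = 3/5·(6) + 1/5·(6) + 1/5·(13) = 37/5; E[Down] = -6. Best-responding. ✓
Column (type θ₁), facing Up: Left gives 8, Right gives 5. Proposed Left is best. ✓
Column (type θ₂), facing Up: Left gives 2, Right gives -8. Proposed Left is best. ✓
Column (type θ₃), facing Up: Left gives -7, Right gives 0. Proposed Right is best. ✓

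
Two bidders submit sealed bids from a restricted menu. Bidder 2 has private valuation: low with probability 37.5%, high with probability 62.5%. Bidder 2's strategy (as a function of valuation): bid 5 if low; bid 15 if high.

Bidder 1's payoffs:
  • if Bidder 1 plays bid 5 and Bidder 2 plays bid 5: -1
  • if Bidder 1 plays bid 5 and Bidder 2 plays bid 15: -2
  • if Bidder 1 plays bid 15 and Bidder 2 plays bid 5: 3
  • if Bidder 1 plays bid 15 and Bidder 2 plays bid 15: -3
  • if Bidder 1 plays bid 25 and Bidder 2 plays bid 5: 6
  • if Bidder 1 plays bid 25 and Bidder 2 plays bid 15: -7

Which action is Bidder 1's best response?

Compute Bidder 1's expected payoff for each action, taking the expectation over Bidder 2's type.
E[bid 5] = 0.375·(-1) + 0.625·(-2) = -1.625
E[bid 15] = 0.375·(3) + 0.625·(-3) = -0.75
E[bid 25] = 0.375·(6) + 0.625·(-7) = -2.125
Best response: bid 15 (-0.75 is the largest).

bid 15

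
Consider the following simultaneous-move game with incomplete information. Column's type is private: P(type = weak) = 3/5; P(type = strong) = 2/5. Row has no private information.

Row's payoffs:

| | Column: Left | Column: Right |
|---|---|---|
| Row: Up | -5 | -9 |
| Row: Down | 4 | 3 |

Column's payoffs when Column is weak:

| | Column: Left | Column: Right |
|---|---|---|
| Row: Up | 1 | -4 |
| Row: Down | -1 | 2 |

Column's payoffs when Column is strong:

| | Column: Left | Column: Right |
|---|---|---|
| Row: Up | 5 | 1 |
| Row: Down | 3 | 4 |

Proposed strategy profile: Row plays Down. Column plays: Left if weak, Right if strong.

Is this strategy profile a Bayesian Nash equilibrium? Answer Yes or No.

Row plays Down: E[Down] = 3/5·(4) + 2/5·(3) = 18/5; E[Up] = -33/5. Best-responding. ✓
Column (type weak), facing Down: Left gives -1, Right gives 2. Proposed Left is not best — profitable deviation exists. ✗
Column (type strong), facing Down: Left gives 3, Right gives 4. Proposed Right is best. ✓

No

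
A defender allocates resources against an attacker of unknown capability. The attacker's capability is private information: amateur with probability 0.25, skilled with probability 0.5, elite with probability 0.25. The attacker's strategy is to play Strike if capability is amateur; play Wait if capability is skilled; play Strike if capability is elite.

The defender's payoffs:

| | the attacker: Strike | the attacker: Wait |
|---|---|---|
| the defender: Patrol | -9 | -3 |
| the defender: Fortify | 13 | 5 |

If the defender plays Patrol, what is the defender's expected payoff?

-6

E[Patrol] = 0.25·(-9) + 0.5·(-3) + 0.25·(-9) = (-2.25) + (-1.5) + (-2.25) = -6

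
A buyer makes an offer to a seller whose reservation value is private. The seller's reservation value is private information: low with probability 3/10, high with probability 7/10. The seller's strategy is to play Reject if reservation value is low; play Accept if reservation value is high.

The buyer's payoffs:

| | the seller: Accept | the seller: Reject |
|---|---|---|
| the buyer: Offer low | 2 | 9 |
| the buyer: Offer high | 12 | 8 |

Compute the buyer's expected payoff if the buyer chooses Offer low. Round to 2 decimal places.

E[Offer low] = 3/10·9 + 7/10·2 = 27/10 + 7/5 = 41/10

4.10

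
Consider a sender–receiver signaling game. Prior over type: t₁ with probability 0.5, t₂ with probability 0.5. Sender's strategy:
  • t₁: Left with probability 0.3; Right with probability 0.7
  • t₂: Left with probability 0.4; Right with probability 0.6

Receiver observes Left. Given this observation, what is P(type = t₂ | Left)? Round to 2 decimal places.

0.57

P(Left) = 0.5·0.3 + 0.5·0.4 = 0.35
P(t₂ | Left) = (0.5·0.4) / 0.35 = 0.2 / 0.35 = 0.571429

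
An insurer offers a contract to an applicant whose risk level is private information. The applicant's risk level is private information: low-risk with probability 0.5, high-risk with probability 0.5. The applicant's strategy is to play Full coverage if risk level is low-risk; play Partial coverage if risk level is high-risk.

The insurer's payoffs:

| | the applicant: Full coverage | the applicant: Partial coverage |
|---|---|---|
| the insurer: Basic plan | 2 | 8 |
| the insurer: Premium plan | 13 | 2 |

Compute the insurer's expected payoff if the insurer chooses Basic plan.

5

Take the expectation over the applicant's risk level, weighting each type's action by its prior probability.
E[Basic plan] = 0.5·2 + 0.5·8 = 1 + 4 = 5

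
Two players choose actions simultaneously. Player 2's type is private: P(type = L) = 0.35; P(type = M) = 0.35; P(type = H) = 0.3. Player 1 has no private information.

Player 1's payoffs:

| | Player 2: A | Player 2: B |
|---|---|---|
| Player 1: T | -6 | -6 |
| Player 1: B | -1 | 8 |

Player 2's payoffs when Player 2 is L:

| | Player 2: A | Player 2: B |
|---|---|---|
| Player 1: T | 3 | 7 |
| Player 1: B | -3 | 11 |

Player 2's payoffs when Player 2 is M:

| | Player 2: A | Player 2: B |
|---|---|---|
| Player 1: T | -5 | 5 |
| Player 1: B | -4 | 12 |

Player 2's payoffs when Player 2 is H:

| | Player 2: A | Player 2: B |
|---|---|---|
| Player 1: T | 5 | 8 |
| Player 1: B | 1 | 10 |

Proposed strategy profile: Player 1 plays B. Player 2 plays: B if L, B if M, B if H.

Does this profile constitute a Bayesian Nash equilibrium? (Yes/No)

Yes

Player 1 plays B: E[B] = 0.35·(8) + 0.35·(8) + 0.3·(8) = 8; E[T] = -6. Best-responding. ✓
Player 2 (type L), facing B: A gives -3, B gives 11. Proposed B is best. ✓
Player 2 (type M), facing B: A gives -4, B gives 12. Proposed B is best. ✓
Player 2 (type H), facing B: A gives 1, B gives 10. Proposed B is best. ✓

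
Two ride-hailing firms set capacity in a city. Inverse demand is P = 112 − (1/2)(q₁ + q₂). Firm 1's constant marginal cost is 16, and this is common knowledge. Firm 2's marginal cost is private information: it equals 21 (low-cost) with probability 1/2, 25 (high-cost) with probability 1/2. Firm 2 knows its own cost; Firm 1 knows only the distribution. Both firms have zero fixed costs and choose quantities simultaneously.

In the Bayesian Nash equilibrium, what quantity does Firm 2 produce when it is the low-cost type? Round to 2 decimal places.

56.67

Each type of Firm 2 best-responds to q₁; Firm 1 best-responds to the expected q₂ over Firm 2's types.
Firm 2 with cost c maximizes (112 − (1/2)(q₁+q₂) − c)·q₂, giving q₂(c) = (112 − c − (1/2)q₁).
E[c₂] = 1/2·21 + 1/2·25 = 23
Firm 1's FOC against E[q₂] yields q₁ = (112 − 2·16 + E[c₂])/(3/2) = (112 − 32 + 23)/(3/2) = 68.6667.
q₂(low-cost) = (112 − 21 − (1/2)·68.6667) = 56.6667.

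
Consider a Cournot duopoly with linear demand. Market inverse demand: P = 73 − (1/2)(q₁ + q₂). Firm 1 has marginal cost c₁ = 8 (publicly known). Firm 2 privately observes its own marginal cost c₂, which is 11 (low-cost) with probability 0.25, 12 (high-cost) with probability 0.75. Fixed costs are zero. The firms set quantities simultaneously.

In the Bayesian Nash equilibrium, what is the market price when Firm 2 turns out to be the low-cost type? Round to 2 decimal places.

30.54

Firm 2 with cost c maximizes (73 − (1/2)(q₁+q₂) − c)·q₂, giving q₂(c) = (73 − c − (1/2)q₁).
E[c₂] = 0.25·11 + 0.75·12 = 11.75
Firm 1's FOC against E[q₂] yields q₁ = (73 − 2·8 + E[c₂])/(3/2) = (73 − 16 + 11.75)/(3/2) = 45.8333.
q₂(low-cost) = 39.0833, so P = 73 − (1/2)·(45.8333 + 39.0833) = 30.5417.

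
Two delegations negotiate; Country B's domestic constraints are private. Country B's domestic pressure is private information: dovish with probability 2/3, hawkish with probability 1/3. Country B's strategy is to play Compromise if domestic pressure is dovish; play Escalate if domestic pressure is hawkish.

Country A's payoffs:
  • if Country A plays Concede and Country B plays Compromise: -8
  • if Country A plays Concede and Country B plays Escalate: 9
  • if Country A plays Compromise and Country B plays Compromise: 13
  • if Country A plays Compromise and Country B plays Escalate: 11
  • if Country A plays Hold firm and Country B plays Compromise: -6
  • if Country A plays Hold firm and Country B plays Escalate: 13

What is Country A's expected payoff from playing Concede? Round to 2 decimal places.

-2.33

E[Concede] = 2/3·(-8) + 1/3·9 = (-16/3) + 3 = -7/3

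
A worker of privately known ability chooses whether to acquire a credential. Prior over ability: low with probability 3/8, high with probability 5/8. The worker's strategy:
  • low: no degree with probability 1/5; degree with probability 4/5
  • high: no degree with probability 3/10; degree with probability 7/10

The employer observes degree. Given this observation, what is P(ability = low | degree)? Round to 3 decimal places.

Apply Bayes' rule using the sender's strategy as the likelihood.
P(degree) = (3/8)·(4/5) + (5/8)·(7/10) = 59/80
P(low | degree) = ((3/8)·(4/5)) / (59/80) = (3/10) / (59/80) = 24/59

0.407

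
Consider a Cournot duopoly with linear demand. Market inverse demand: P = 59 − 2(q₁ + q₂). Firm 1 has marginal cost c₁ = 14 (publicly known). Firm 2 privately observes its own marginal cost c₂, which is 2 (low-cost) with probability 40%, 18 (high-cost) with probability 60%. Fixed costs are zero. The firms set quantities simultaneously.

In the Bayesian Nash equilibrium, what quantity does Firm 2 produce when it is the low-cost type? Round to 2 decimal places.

10.70

Type-c best response for Firm 2: q₂(c) = (59 − c)/4 − q₁/2.
Firm 1 maximizes expected profit; its first-order condition is 59 − 4q₁ − 2E[q₂] − 14 = 0.
Substituting E[q₂] and solving: E[c₂] = 11.6, so q₁ = (59 − 2·14 + 11.6)/6 = 7.1.
q₂(low-cost) = (59 − 2 − 2·7.1)/4 = 10.7.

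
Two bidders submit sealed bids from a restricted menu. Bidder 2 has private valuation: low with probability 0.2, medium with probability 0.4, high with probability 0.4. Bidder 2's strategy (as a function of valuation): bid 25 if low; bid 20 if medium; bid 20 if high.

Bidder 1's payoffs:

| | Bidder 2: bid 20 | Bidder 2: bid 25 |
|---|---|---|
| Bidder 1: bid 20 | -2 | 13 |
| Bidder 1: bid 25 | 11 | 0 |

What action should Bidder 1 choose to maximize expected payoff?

E[bid 20] = 0.2·(13) + 0.4·(-2) + 0.4·(-2) = 1
E[bid 25] = 0.2·(0) + 0.4·(11) + 0.4·(11) = 8.8
Best response: bid 25 (8.8 is the largest).

bid 25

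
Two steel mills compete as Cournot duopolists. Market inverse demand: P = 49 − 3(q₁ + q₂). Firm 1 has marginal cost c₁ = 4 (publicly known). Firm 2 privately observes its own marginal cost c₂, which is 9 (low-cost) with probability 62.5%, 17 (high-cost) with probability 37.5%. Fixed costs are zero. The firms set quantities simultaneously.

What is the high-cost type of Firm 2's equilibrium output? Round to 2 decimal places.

2.39

Type-c best response for Firm 2: q₂(c) = (49 − c)/6 − q₁/2.
Firm 1 maximizes expected profit; its first-order condition is 49 − 6q₁ − 3E[q₂] − 4 = 0.
Substituting E[q₂] and solving: E[c₂] = 12, so q₁ = (49 − 2·4 + 12)/9 = 5.88889.
q₂(high-cost) = (49 − 17 − 3·5.88889)/6 = 2.38889.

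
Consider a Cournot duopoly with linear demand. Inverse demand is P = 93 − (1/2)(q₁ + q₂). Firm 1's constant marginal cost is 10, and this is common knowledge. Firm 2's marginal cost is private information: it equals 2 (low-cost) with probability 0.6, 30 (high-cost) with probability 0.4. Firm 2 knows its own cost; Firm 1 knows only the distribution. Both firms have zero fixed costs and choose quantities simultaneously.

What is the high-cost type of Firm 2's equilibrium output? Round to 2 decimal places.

Firm 2 with cost c maximizes (93 − (1/2)(q₁+q₂) − c)·q₂, giving q₂(c) = (93 − c − (1/2)q₁).
E[c₂] = 0.6·2 + 0.4·30 = 13.2
Firm 1's FOC against E[q₂] yields q₁ = (93 − 2·10 + E[c₂])/(3/2) = (93 − 20 + 13.2)/(3/2) = 57.4667.
q₂(high-cost) = (93 − 30 − (1/2)·57.4667) = 34.2667.

34.27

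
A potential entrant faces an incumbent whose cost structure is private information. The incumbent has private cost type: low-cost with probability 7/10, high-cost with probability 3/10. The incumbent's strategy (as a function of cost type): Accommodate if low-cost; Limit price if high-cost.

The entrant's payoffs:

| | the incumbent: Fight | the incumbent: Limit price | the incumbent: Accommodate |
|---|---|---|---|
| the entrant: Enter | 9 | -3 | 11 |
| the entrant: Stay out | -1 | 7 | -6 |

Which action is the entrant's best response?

Enter

E[Enter] = 7/10·(11) + 3/10·(-3) = 34/5
E[Stay out] = 7/10·(-6) + 3/10·(7) = -21/10
Best response: Enter (34/5 is the largest).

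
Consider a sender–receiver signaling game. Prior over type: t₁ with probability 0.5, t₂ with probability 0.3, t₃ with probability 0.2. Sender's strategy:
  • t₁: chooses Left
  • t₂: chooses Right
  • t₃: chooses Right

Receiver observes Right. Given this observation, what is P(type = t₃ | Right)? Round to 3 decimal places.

0.400

P(Right) = 0.5·0 + 0.3·1 + 0.2·1 = 0.5
P(t₃ | Right) = (0.2·1) / 0.5 = 0.2 / 0.5 = 0.4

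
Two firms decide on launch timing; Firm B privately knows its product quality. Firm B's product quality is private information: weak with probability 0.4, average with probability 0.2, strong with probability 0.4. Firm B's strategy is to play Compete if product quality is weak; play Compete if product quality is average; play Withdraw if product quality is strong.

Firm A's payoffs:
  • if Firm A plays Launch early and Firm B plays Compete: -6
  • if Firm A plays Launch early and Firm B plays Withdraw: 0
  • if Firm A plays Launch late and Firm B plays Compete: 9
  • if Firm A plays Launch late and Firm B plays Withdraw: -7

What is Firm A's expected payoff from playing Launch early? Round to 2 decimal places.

-3.60

Take the expectation over Firm B's product quality, weighting each type's action by its prior probability.
E[Launch early] = 0.4·(-6) + 0.2·(-6) + 0.4·0 = (-2.4) + (-1.2) + 0 = -3.6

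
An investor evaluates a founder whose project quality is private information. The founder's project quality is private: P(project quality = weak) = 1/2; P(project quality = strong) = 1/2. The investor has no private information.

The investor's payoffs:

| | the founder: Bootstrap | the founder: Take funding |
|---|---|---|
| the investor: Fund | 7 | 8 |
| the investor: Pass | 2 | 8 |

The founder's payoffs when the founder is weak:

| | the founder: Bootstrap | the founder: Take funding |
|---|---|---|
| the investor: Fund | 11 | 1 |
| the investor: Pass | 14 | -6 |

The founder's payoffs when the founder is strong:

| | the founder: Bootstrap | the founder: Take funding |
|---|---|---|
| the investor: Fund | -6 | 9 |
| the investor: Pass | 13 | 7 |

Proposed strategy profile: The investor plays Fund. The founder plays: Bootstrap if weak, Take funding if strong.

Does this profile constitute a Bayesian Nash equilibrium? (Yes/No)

The investor plays Fund: E[Fund] = 1/2·(7) + 1/2·(8) = 15/2; E[Pass] = 5. Best-responding. ✓
The founder (project quality weak), facing Fund: Bootstrap gives 11, Take funding gives 1. Proposed Bootstrap is best. ✓
The founder (project quality strong), facing Fund: Bootstrap gives -6, Take funding gives 9. Proposed Take funding is best. ✓

Yes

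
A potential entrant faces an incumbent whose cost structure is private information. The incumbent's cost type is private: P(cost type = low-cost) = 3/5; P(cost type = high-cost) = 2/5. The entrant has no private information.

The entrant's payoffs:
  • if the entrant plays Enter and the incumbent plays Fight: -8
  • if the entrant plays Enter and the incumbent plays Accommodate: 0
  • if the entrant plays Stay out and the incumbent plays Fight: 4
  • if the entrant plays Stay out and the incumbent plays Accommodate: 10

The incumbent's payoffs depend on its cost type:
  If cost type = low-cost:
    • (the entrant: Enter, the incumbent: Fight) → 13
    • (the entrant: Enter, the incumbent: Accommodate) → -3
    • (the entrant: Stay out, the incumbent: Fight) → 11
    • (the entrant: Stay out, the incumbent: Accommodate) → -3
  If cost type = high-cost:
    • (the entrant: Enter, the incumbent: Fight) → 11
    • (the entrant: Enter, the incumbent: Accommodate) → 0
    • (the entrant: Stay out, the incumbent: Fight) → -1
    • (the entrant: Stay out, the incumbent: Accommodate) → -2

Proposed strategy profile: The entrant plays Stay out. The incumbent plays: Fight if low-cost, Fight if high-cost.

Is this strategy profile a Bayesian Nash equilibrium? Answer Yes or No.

Yes

A profile is a BNE iff every type of every player is best-responding given beliefs about the other side.
The entrant plays Stay out: E[Stay out] = 3/5·(4) + 2/5·(4) = 4; E[Enter] = -8. Best-responding. ✓
The incumbent (cost type low-cost), facing Stay out: Fight gives 11, Accommodate gives -3. Proposed Fight is best. ✓
The incumbent (cost type high-cost), facing Stay out: Fight gives -1, Accommodate gives -2. Proposed Fight is best. ✓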